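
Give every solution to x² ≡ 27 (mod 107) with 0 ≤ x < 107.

53, 54

Since 107 ≡ 3 (mod 4), a square root of 27 is 27^((107+1)/4) = 27^27 mod 107.
Repeated squaring: 27^2≡87, 27^4≡79, 27^8≡35, 27^16≡48 (mod 107).
27^27 = 27^(16+8+2+1) ≡ 53 (mod 107).
Check: 53² = 2809 ≡ 27 (mod 107). The two roots are 53 and 54.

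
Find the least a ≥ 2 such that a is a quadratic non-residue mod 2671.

(2/2671) = +1, so 2 is a residue.
(3/2671) = −1, so 3 is the smallest positive non-residue mod 2671.

3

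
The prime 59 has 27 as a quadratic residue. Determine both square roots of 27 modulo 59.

Since 59 ≡ 3 (mod 4), a square root of 27 is 27^((59+1)/4) = 27^15 mod 59.
Repeated squaring: 27^2≡21, 27^4≡28, 27^8≡17 (mod 59).
27^15 = 27^(8+4+2+1) ≡ 26 (mod 59).
Check: 26² = 676 ≡ 27 (mod 59). The two roots are 26 and 33.

26, 33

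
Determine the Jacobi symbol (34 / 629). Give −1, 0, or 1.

Pull out 2: since 629 ≡ 5 (mod 8), (2/629) = -1.
Reciprocity: 17 ≡ 1 and 629 ≡ 1 (mod 4), so (17/629) = +(629/17).
Reduce top mod 17: now compute (0/17).
Top reduces to 0: gcd > 1, so the symbol is 0.

0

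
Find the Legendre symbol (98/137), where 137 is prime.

1

Euler's criterion: (98/137) ≡ 98^68 (mod 137).
98^2 ≡ 14 (mod 137)
98^4 ≡ 59 (mod 137)
98^8 ≡ 56 (mod 137)
98^16 ≡ 122 (mod 137)
98^32 ≡ 88 (mod 137)
98^64 ≡ 72 (mod 137)
98^68 = 98^(64+4) ≡ 1 (mod 137).
Result is 1, so (98/137) = 1.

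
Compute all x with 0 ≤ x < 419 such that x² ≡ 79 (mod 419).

Since 419 ≡ 3 (mod 4), a square root of 79 is 79^((419+1)/4) = 79^105 mod 419.
Repeated squaring: 79^2≡375, 79^4≡260, 79^8≡141, 79^16≡188, 79^32≡148, 79^64≡116 (mod 419).
79^105 = 79^(64+32+8+1) ≡ 238 (mod 419).
Check: 238² = 56644 ≡ 79 (mod 419). The two roots are 181 and 238.

181, 238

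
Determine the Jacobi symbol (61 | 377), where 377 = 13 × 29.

Reciprocity: 61 ≡ 1 and 377 ≡ 1 (mod 4), so (61/377) = +(377/61).
Reduce top mod 61: now compute (11/61).
Reciprocity: 11 ≡ 3 and 61 ≡ 1 (mod 4), so (11/61) = +(61/11).
Reduce top mod 11: now compute (6/11).
Pull out 2: since 11 ≡ 3 (mod 8), (2/11) = -1.
Reciprocity: 3 ≡ 3 and 11 ≡ 3 (mod 4), so (3/11) = −(11/3).
Reduce top mod 3: now compute (2/3).
Pull out 2: since 3 ≡ 3 (mod 8), (2/3) = -1.
Reached (1/3) = 1. Collecting the sign flips along the way, the symbol is -1.

-1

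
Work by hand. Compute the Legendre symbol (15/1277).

Reciprocity: 15 ≡ 3 and 1277 ≡ 1 (mod 4), so (15/1277) = +(1277/15).
Reduce top mod 15: now compute (2/15).
Pull out 2: since 15 ≡ 7 (mod 8), (2/15) = +1.
Reached (1/15) = 1. Collecting the sign flips along the way, the symbol is +1.

1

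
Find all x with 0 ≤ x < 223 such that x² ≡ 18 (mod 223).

Since 223 ≡ 3 (mod 4), a square root of 18 is 18^((223+1)/4) = 18^56 mod 223.
Repeated squaring: 18^2≡101, 18^4≡166, 18^8≡127, 18^16≡73, 18^32≡200 (mod 223).
18^56 = 18^(32+16+8) ≡ 178 (mod 223).
Check: 178² = 31684 ≡ 18 (mod 223). The two roots are 45 and 178.

45, 178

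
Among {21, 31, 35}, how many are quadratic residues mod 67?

2

(21/67) = +1 → QR.
(31/67) = -1 → non-residue.
(35/67) = +1 → QR.
Total quadratic residues among the 3: 2.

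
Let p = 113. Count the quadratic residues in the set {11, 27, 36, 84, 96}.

(11/113) = +1 → QR.
(27/113) = -1 → non-residue.
(36/113) = +1 → QR.
(84/113) = -1 → non-residue.
(96/113) = -1 → non-residue.
Total quadratic residues among the 5: 2.

2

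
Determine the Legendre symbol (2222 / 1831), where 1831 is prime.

First reduce: 2222 ≡ 391 (mod 1831).
Reciprocity: 391 ≡ 3 and 1831 ≡ 3 (mod 4), so (391/1831) = −(1831/391).
Reduce top mod 391: now compute (267/391).
Reciprocity: 267 ≡ 3 and 391 ≡ 3 (mod 4), so (267/391) = −(391/267).
Reduce top mod 267: now compute (124/267).
Pull out 2^2: since 267 ≡ 3 (mod 8), (2/267) = -1, so (2/267)^2 = +1.
Reciprocity: 31 ≡ 3 and 267 ≡ 3 (mod 4), so (31/267) = −(267/31).
Reduce top mod 31: now compute (19/31).
Reciprocity: 19 ≡ 3 and 31 ≡ 3 (mod 4), so (19/31) = −(31/19).
Reduce top mod 19: now compute (12/19).
Pull out 2^2: since 19 ≡ 3 (mod 8), (2/19) = -1, so (2/19)^2 = +1.
Reciprocity: 3 ≡ 3 and 19 ≡ 3 (mod 4), so (3/19) = −(19/3).
Reduce top mod 3: now compute (1/3).
Reached (1/3) = 1. Collecting the sign flips along the way, the symbol is -1.

-1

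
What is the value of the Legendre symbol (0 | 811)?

0

Top reduces to 0: gcd > 1, so the symbol is 0.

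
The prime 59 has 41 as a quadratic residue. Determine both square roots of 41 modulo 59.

Since 59 ≡ 3 (mod 4), a square root of 41 is 41^((59+1)/4) = 41^15 mod 59.
Repeated squaring: 41^2≡29, 41^4≡15, 41^8≡48 (mod 59).
41^15 = 41^(8+4+2+1) ≡ 49 (mod 59).
Check: 49² = 2401 ≡ 41 (mod 59). The two roots are 10 and 49.

10, 49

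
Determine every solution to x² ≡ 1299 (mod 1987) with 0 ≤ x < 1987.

609, 1378

Since 1987 ≡ 3 (mod 4), a square root of 1299 is 1299^((1987+1)/4) = 1299^497 mod 1987.
Repeated squaring: 1299^2≡438, 1299^4≡1092, 1299^8≡264, 1299^16≡151, 1299^32≡944, 1299^64≡960, 1299^128≡1619, 1299^256≡308 (mod 1987).
1299^497 = 1299^(256+128+64+32+16+1) ≡ 609 (mod 1987).
Check: 609² = 370881 ≡ 1299 (mod 1987). The two roots are 609 and 1378.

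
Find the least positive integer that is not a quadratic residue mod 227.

2

(2/227) = −1, so 2 is the smallest positive non-residue mod 227.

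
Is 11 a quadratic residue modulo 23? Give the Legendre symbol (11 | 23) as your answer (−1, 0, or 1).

-1

Euler's criterion: (11/23) ≡ 11^11 (mod 23).
11^2 ≡ 6 (mod 23)
11^4 ≡ 13 (mod 23)
11^8 ≡ 8 (mod 23)
11^11 = 11^(8+2+1) ≡ 22 (mod 23).
Result is 22 ≡ −1, so (11/23) = −1.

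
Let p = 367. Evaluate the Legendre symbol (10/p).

Pull out 2: since 367 ≡ 7 (mod 8), (2/367) = +1.
Reciprocity: 5 ≡ 1 and 367 ≡ 3 (mod 4), so (5/367) = +(367/5).
Reduce top mod 5: now compute (2/5).
Pull out 2: since 5 ≡ 5 (mod 8), (2/5) = -1.
Reached (1/5) = 1. Collecting the sign flips along the way, the symbol is -1.

-1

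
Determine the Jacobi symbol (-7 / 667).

1

First reduce: -7 ≡ 660 (mod 667).
Pull out 2^2: since 667 ≡ 3 (mod 8), (2/667) = -1, so (2/667)^2 = +1.
Reciprocity: 165 ≡ 1 and 667 ≡ 3 (mod 4), so (165/667) = +(667/165).
Reduce top mod 165: now compute (7/165).
Reciprocity: 7 ≡ 3 and 165 ≡ 1 (mod 4), so (7/165) = +(165/7).
Reduce top mod 7: now compute (4/7).
Pull out 2^2: since 7 ≡ 7 (mod 8), (2/7) = +1, so (2/7)^2 = +1.
Reached (1/7) = 1. Collecting the sign flips along the way, the symbol is +1.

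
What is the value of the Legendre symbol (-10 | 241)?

1

Euler's criterion: (-10/241) ≡ 231^120 (mod 241).
231^2 ≡ 100 (mod 241)
231^4 ≡ 119 (mod 241)
231^8 ≡ 183 (mod 241)
231^16 ≡ 231 (mod 241)
231^32 ≡ 100 (mod 241)
231^64 ≡ 119 (mod 241)
231^120 = 231^(64+32+16+8) ≡ 1 (mod 241).
Result is 1, so (-10/241) = 1.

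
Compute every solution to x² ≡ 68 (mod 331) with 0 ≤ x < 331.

125, 206

Since 331 ≡ 3 (mod 4), a square root of 68 is 68^((331+1)/4) = 68^83 mod 331.
Repeated squaring: 68^2≡321, 68^4≡100, 68^8≡70, 68^16≡266, 68^32≡253, 68^64≡126 (mod 331).
68^83 = 68^(64+16+2+1) ≡ 125 (mod 331).
Check: 125² = 15625 ≡ 68 (mod 331). The two roots are 125 and 206.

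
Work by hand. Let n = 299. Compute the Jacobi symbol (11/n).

1

Reciprocity: 11 ≡ 3 and 299 ≡ 3 (mod 4), so (11/299) = −(299/11).
Reduce top mod 11: now compute (2/11).
Pull out 2: since 11 ≡ 3 (mod 8), (2/11) = -1.
Reached (1/11) = 1. Collecting the sign flips along the way, the symbol is +1.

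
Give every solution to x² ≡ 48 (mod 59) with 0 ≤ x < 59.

Since 59 ≡ 3 (mod 4), a square root of 48 is 48^((59+1)/4) = 48^15 mod 59.
Repeated squaring: 48^2≡3, 48^4≡9, 48^8≡22 (mod 59).
48^15 = 48^(8+4+2+1) ≡ 15 (mod 59).
Check: 15² = 225 ≡ 48 (mod 59). The two roots are 15 and 44.

15, 44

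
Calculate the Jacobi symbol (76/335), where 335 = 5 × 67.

1

Pull out 2^2: since 335 ≡ 7 (mod 8), (2/335) = +1, so (2/335)^2 = +1.
Reciprocity: 19 ≡ 3 and 335 ≡ 3 (mod 4), so (19/335) = −(335/19).
Reduce top mod 19: now compute (12/19).
Pull out 2^2: since 19 ≡ 3 (mod 8), (2/19) = -1, so (2/19)^2 = +1.
Reciprocity: 3 ≡ 3 and 19 ≡ 3 (mod 4), so (3/19) = −(19/3).
Reduce top mod 3: now compute (1/3).
Reached (1/3) = 1. Collecting the sign flips along the way, the symbol is +1.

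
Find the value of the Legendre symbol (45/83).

Reciprocity: 45 ≡ 1 and 83 ≡ 3 (mod 4), so (45/83) = +(83/45).
Reduce top mod 45: now compute (38/45).
Pull out 2: since 45 ≡ 5 (mod 8), (2/45) = -1.
Reciprocity: 19 ≡ 3 and 45 ≡ 1 (mod 4), so (19/45) = +(45/19).
Reduce top mod 19: now compute (7/19).
Reciprocity: 7 ≡ 3 and 19 ≡ 3 (mod 4), so (7/19) = −(19/7).
Reduce top mod 7: now compute (5/7).
Reciprocity: 5 ≡ 1 and 7 ≡ 3 (mod 4), so (5/7) = +(7/5).
Reduce top mod 5: now compute (2/5).
Pull out 2: since 5 ≡ 5 (mod 8), (2/5) = -1.
Reached (1/5) = 1. Collecting the sign flips along the way, the symbol is -1.

-1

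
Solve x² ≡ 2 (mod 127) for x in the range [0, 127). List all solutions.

Since 127 ≡ 3 (mod 4), a square root of 2 is 2^((127+1)/4) = 2^32 mod 127.
Repeated squaring: 2^2≡4, 2^4≡16, 2^8≡2, 2^16≡4, 2^32≡16 (mod 127).
2^32 = 2^(32) ≡ 16 (mod 127).
Check: 16² = 256 ≡ 2 (mod 127). The two roots are 16 and 111.

16, 111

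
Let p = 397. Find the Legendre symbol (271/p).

Reciprocity: 271 ≡ 3 and 397 ≡ 1 (mod 4), so (271/397) = +(397/271).
Reduce top mod 271: now compute (126/271).
Pull out 2: since 271 ≡ 7 (mod 8), (2/271) = +1.
Reciprocity: 63 ≡ 3 and 271 ≡ 3 (mod 4), so (63/271) = −(271/63).
Reduce top mod 63: now compute (19/63).
Reciprocity: 19 ≡ 3 and 63 ≡ 3 (mod 4), so (19/63) = −(63/19).
Reduce top mod 19: now compute (6/19).
Pull out 2: since 19 ≡ 3 (mod 8), (2/19) = -1.
Reciprocity: 3 ≡ 3 and 19 ≡ 3 (mod 4), so (3/19) = −(19/3).
Reduce top mod 3: now compute (1/3).
Reached (1/3) = 1. Collecting the sign flips along the way, the symbol is +1.

1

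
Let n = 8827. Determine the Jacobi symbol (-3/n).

1

First reduce: -3 ≡ 8824 (mod 8827).
Pull out 2^3: since 8827 ≡ 3 (mod 8), (2/8827) = -1, so (2/8827)^3 = -1.
Reciprocity: 1103 ≡ 3 and 8827 ≡ 3 (mod 4), so (1103/8827) = −(8827/1103).
Reduce top mod 1103: now compute (3/1103).
Reciprocity: 3 ≡ 3 and 1103 ≡ 3 (mod 4), so (3/1103) = −(1103/3).
Reduce top mod 3: now compute (2/3).
Pull out 2: since 3 ≡ 3 (mod 8), (2/3) = -1.
Reached (1/3) = 1. Collecting the sign flips along the way, the symbol is +1.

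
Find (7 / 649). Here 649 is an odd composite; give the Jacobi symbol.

-1

Reciprocity: 7 ≡ 3 and 649 ≡ 1 (mod 4), so (7/649) = +(649/7).
Reduce top mod 7: now compute (5/7).
Reciprocity: 5 ≡ 1 and 7 ≡ 3 (mod 4), so (5/7) = +(7/5).
Reduce top mod 5: now compute (2/5).
Pull out 2: since 5 ≡ 5 (mod 8), (2/5) = -1.
Reached (1/5) = 1. Collecting the sign flips along the way, the symbol is -1.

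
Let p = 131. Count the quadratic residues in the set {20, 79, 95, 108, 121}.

(20/131) = +1 → QR.
(79/131) = -1 → non-residue.
(95/131) = -1 → non-residue.
(108/131) = +1 → QR.
(121/131) = +1 → QR.
Total quadratic residues among the 5: 3.

3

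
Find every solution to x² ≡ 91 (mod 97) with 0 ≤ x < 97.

97 ≡ 1 (mod 4), so we find a root by search.
Trying successive values, 24² = 576 ≡ 91 (mod 97). The other root is 97 − 24 = 73.

24, 73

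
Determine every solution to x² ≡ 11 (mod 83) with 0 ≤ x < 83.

29, 54

Since 83 ≡ 3 (mod 4), a square root of 11 is 11^((83+1)/4) = 11^21 mod 83.
Repeated squaring: 11^2≡38, 11^4≡33, 11^8≡10, 11^16≡17 (mod 83).
11^21 = 11^(16+4+1) ≡ 29 (mod 83).
Check: 29² = 841 ≡ 11 (mod 83). The two roots are 29 and 54.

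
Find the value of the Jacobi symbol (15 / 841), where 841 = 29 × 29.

1

Reciprocity: 15 ≡ 3 and 841 ≡ 1 (mod 4), so (15/841) = +(841/15).
Reduce top mod 15: now compute (1/15).
Reached (1/15) = 1. Collecting the sign flips along the way, the symbol is +1.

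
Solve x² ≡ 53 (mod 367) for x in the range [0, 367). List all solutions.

39, 328

Since 367 ≡ 3 (mod 4), a square root of 53 is 53^((367+1)/4) = 53^92 mod 367.
Repeated squaring: 53^2≡240, 53^4≡348, 53^8≡361, 53^16≡36, 53^32≡195, 53^64≡224 (mod 367).
53^92 = 53^(64+16+8+4) ≡ 328 (mod 367).
Check: 328² = 107584 ≡ 53 (mod 367). The two roots are 39 and 328.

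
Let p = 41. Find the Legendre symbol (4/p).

1

Pull out 2^2: since 41 ≡ 1 (mod 8), (2/41) = +1, so (2/41)^2 = +1.
Reached (1/41) = 1. Collecting the sign flips along the way, the symbol is +1.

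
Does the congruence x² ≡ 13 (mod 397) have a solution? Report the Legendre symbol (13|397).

-1

Reciprocity: 13 ≡ 1 and 397 ≡ 1 (mod 4), so (13/397) = +(397/13).
Reduce top mod 13: now compute (7/13).
Reciprocity: 7 ≡ 3 and 13 ≡ 1 (mod 4), so (7/13) = +(13/7).
Reduce top mod 7: now compute (6/7).
Pull out 2: since 7 ≡ 7 (mod 8), (2/7) = +1.
Reciprocity: 3 ≡ 3 and 7 ≡ 3 (mod 4), so (3/7) = −(7/3).
Reduce top mod 3: now compute (1/3).
Reached (1/3) = 1. Collecting the sign flips along the way, the symbol is -1.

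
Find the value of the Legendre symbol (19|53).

Euler's criterion: (19/53) ≡ 19^26 (mod 53).
19^2 ≡ 43 (mod 53)
19^4 ≡ 47 (mod 53)
19^8 ≡ 36 (mod 53)
19^16 ≡ 24 (mod 53)
19^26 = 19^(16+8+2) ≡ 52 (mod 53).
Result is 52 ≡ −1, so (19/53) = −1.

-1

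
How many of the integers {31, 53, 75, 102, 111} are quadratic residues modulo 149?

(31/149) = +1 → QR.
(53/149) = +1 → QR.
(75/149) = -1 → non-residue.
(102/149) = +1 → QR.
(111/149) = -1 → non-residue.
Total quadratic residues among the 5: 3.

3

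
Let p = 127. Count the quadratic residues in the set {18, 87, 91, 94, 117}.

(18/127) = +1 → QR.
(87/127) = +1 → QR.
(91/127) = -1 → non-residue.
(94/127) = +1 → QR.
(117/127) = +1 → QR.
Total quadratic residues among the 5: 4.

4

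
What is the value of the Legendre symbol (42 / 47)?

Pull out 2: since 47 ≡ 7 (mod 8), (2/47) = +1.
Reciprocity: 21 ≡ 1 and 47 ≡ 3 (mod 4), so (21/47) = +(47/21).
Reduce top mod 21: now compute (5/21).
Reciprocity: 5 ≡ 1 and 21 ≡ 1 (mod 4), so (5/21) = +(21/5).
Reduce top mod 5: now compute (1/5).
Reached (1/5) = 1. Collecting the sign flips along the way, the symbol is +1.

1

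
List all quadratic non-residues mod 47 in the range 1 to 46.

5 10 11 13 15 19 20 22 23 26 29 30 31 33 35 38 39 40 41 43 44 45 46

Square k = 1,…,23 (k and 47−k give the same square):
1²=1, 2²=4, 3²=9, 4²=16, 5²=25, 6²=36, 7²≡2, 8²≡17, 9²≡34, 10²≡6, 11²≡27, 12²≡3, 13²≡28, 14²≡8, 15²≡37, 16²≡21, 17²≡7, 18²≡42, 19²≡32, 20²≡24, 21²≡18, 22²≡14, 23²≡12 (mod 47).
The residues are {1, 2, 3, 4, 6, 7, 8, 9, 12, 14, 16, 17, 18, 21, 24, 25, 27, 28, 32, 34, 36, 37, 42}; the non-residues are the remaining 23 nonzero classes.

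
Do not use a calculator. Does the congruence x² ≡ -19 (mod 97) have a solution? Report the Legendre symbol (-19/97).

Euler's criterion: (-19/97) ≡ 78^48 (mod 97).
78^2 ≡ 70 (mod 97)
78^4 ≡ 50 (mod 97)
78^8 ≡ 75 (mod 97)
78^16 ≡ 96 (mod 97)
78^32 ≡ 1 (mod 97)
78^48 = 78^(32+16) ≡ 96 (mod 97).
Result is 96 ≡ −1, so (-19/97) = −1.

-1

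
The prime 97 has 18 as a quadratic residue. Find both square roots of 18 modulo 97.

97 ≡ 1 (mod 4), so we find a root by search.
Trying successive values, 42² = 1764 ≡ 18 (mod 97). The other root is 97 − 42 = 55.

42, 55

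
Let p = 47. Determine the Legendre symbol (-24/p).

-1

First reduce: -24 ≡ 23 (mod 47).
Reciprocity: 23 ≡ 3 and 47 ≡ 3 (mod 4), so (23/47) = −(47/23).
Reduce top mod 23: now compute (1/23).
Reached (1/23) = 1. Collecting the sign flips along the way, the symbol is -1.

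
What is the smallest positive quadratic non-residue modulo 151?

(2/151) = +1, so 2 is a residue.
(3/151) = −1, so 3 is the smallest positive non-residue mod 151.

3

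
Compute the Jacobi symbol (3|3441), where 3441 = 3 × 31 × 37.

0

Reciprocity: 3 ≡ 3 and 3441 ≡ 1 (mod 4), so (3/3441) = +(3441/3).
Reduce top mod 3: now compute (0/3).
Top reduces to 0: gcd > 1, so the symbol is 0.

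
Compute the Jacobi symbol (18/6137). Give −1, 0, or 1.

1

Pull out 2: since 6137 ≡ 1 (mod 8), (2/6137) = +1.
Reciprocity: 9 ≡ 1 and 6137 ≡ 1 (mod 4), so (9/6137) = +(6137/9).
Reduce top mod 9: now compute (8/9).
Pull out 2^3: since 9 ≡ 1 (mod 8), (2/9) = +1, so (2/9)^3 = +1.
Reached (1/9) = 1. Collecting the sign flips along the way, the symbol is +1.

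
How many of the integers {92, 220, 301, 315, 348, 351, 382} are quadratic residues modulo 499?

(92/499) = -1 → non-residue.
(220/499) = -1 → non-residue.
(301/499) = -1 → non-residue.
(315/499) = -1 → non-residue.
(348/499) = -1 → non-residue.
(351/499) = +1 → QR.
(382/499) = +1 → QR.
Total quadratic residues among the 7: 2.

2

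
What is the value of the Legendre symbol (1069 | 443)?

1

Euler's criterion: (1069/443) ≡ 183^221 (mod 443).
183^2 ≡ 264 (mod 443)
183^4 ≡ 145 (mod 443)
183^8 ≡ 204 (mod 443)
183^16 ≡ 417 (mod 443)
183^32 ≡ 233 (mod 443)
183^64 ≡ 243 (mod 443)
183^128 ≡ 130 (mod 443)
183^221 = 183^(128+64+16+8+4+1) ≡ 1 (mod 443).
Result is 1, so (1069/443) = 1.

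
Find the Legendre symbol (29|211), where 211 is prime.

-1

Reciprocity: 29 ≡ 1 and 211 ≡ 3 (mod 4), so (29/211) = +(211/29).
Reduce top mod 29: now compute (8/29).
Pull out 2^3: since 29 ≡ 5 (mod 8), (2/29) = -1, so (2/29)^3 = -1.
Reached (1/29) = 1. Collecting the sign flips along the way, the symbol is -1.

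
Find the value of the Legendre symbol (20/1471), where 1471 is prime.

Pull out 2^2: since 1471 ≡ 7 (mod 8), (2/1471) = +1, so (2/1471)^2 = +1.
Reciprocity: 5 ≡ 1 and 1471 ≡ 3 (mod 4), so (5/1471) = +(1471/5).
Reduce top mod 5: now compute (1/5).
Reached (1/5) = 1. Collecting the sign flips along the way, the symbol is +1.

1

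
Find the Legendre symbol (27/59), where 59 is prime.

Euler's criterion: (27/59) ≡ 27^29 (mod 59).
27^2 ≡ 21 (mod 59)
27^4 ≡ 28 (mod 59)
27^8 ≡ 17 (mod 59)
27^16 ≡ 53 (mod 59)
27^29 = 27^(16+8+4+1) ≡ 1 (mod 59).
Result is 1, so (27/59) = 1.

1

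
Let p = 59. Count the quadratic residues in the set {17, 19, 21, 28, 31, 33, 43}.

(17/59) = +1 → QR.
(19/59) = +1 → QR.
(21/59) = +1 → QR.
(28/59) = +1 → QR.
(31/59) = -1 → non-residue.
(33/59) = -1 → non-residue.
(43/59) = -1 → non-residue.
Total quadratic residues among the 7: 4.

4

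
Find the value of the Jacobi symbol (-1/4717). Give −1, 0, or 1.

1

First reduce: -1 ≡ 4716 (mod 4717).
Pull out 2^2: since 4717 ≡ 5 (mod 8), (2/4717) = -1, so (2/4717)^2 = +1.
Reciprocity: 1179 ≡ 3 and 4717 ≡ 1 (mod 4), so (1179/4717) = +(4717/1179).
Reduce top mod 1179: now compute (1/1179).
Reached (1/1179) = 1. Collecting the sign flips along the way, the symbol is +1.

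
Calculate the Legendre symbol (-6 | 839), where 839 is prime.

-1

First reduce: -6 ≡ 833 (mod 839).
Reciprocity: 833 ≡ 1 and 839 ≡ 3 (mod 4), so (833/839) = +(839/833).
Reduce top mod 833: now compute (6/833).
Pull out 2: since 833 ≡ 1 (mod 8), (2/833) = +1.
Reciprocity: 3 ≡ 3 and 833 ≡ 1 (mod 4), so (3/833) = +(833/3).
Reduce top mod 3: now compute (2/3).
Pull out 2: since 3 ≡ 3 (mod 8), (2/3) = -1.
Reached (1/3) = 1. Collecting the sign flips along the way, the symbol is -1.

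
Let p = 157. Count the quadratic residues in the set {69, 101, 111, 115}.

3

(69/157) = -1 → non-residue.
(101/157) = +1 → QR.
(111/157) = +1 → QR.
(115/157) = +1 → QR.
Total quadratic residues among the 4: 3.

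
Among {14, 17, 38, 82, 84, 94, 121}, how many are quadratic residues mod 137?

(14/137) = +1 → QR.
(17/137) = +1 → QR.
(38/137) = +1 → QR.
(82/137) = -1 → non-residue.
(84/137) = -1 → non-residue.
(94/137) = -1 → non-residue.
(121/137) = +1 → QR.
Total quadratic residues among the 7: 4.

4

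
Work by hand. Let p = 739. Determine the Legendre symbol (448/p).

Pull out 2^6: since 739 ≡ 3 (mod 8), (2/739) = -1, so (2/739)^6 = +1.
Reciprocity: 7 ≡ 3 and 739 ≡ 3 (mod 4), so (7/739) = −(739/7).
Reduce top mod 7: now compute (4/7).
Pull out 2^2: since 7 ≡ 7 (mod 8), (2/7) = +1, so (2/7)^2 = +1.
Reached (1/7) = 1. Collecting the sign flips along the way, the symbol is -1.

-1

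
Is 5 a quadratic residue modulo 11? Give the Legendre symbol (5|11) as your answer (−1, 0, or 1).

Euler's criterion: (5/11) ≡ 5^5 (mod 11).
5^2 ≡ 3 (mod 11)
5^4 ≡ 9 (mod 11)
5^5 = 5^(4+1) ≡ 1 (mod 11).
Result is 1, so (5/11) = 1.

1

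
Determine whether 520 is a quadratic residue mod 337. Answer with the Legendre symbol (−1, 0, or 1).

First reduce: 520 ≡ 183 (mod 337).
Reciprocity: 183 ≡ 3 and 337 ≡ 1 (mod 4), so (183/337) = +(337/183).
Reduce top mod 183: now compute (154/183).
Pull out 2: since 183 ≡ 7 (mod 8), (2/183) = +1.
Reciprocity: 77 ≡ 1 and 183 ≡ 3 (mod 4), so (77/183) = +(183/77).
Reduce top mod 77: now compute (29/77).
Reciprocity: 29 ≡ 1 and 77 ≡ 1 (mod 4), so (29/77) = +(77/29).
Reduce top mod 29: now compute (19/29).
Reciprocity: 19 ≡ 3 and 29 ≡ 1 (mod 4), so (19/29) = +(29/19).
Reduce top mod 19: now compute (10/19).
Pull out 2: since 19 ≡ 3 (mod 8), (2/19) = -1.
Reciprocity: 5 ≡ 1 and 19 ≡ 3 (mod 4), so (5/19) = +(19/5).
Reduce top mod 5: now compute (4/5).
Pull out 2^2: since 5 ≡ 5 (mod 8), (2/5) = -1, so (2/5)^2 = +1.
Reached (1/5) = 1. Collecting the sign flips along the way, the symbol is -1.

-1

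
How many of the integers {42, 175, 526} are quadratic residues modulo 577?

1

(42/577) = -1 → non-residue.
(175/577) = -1 → non-residue.
(526/577) = +1 → QR.
Total quadratic residues among the 3: 1.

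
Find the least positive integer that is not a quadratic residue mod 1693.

(2/1693) = −1, so 2 is the smallest positive non-residue mod 1693.

2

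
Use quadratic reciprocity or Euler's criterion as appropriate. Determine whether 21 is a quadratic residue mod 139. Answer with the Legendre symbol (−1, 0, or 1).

Reciprocity: 21 ≡ 1 and 139 ≡ 3 (mod 4), so (21/139) = +(139/21).
Reduce top mod 21: now compute (13/21).
Reciprocity: 13 ≡ 1 and 21 ≡ 1 (mod 4), so (13/21) = +(21/13).
Reduce top mod 13: now compute (8/13).
Pull out 2^3: since 13 ≡ 5 (mod 8), (2/13) = -1, so (2/13)^3 = -1.
Reached (1/13) = 1. Collecting the sign flips along the way, the symbol is -1.

-1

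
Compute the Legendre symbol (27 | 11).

First reduce: 27 ≡ 5 (mod 11).
Reciprocity: 5 ≡ 1 and 11 ≡ 3 (mod 4), so (5/11) = +(11/5).
Reduce top mod 5: now compute (1/5).
Reached (1/5) = 1. Collecting the sign flips along the way, the symbol is +1.

1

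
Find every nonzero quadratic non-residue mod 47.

5,10,11,13,15,19,20,22,23,26,29,30,31,33,35,38,39,40,41,43,44,45,46

Square k = 1,…,23 (k and 47−k give the same square):
1²=1, 2²=4, 3²=9, 4²=16, 5²=25, 6²=36, 7²≡2, 8²≡17, 9²≡34, 10²≡6, 11²≡27, 12²≡3, 13²≡28, 14²≡8, 15²≡37, 16²≡21, 17²≡7, 18²≡42, 19²≡32, 20²≡24, 21²≡18, 22²≡14, 23²≡12 (mod 47).
The residues are {1, 2, 3, 4, 6, 7, 8, 9, 12, 14, 16, 17, 18, 21, 24, 25, 27, 28, 32, 34, 36, 37, 42}; the non-residues are the remaining 23 nonzero classes.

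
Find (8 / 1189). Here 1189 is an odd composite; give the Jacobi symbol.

Pull out 2^3: since 1189 ≡ 5 (mod 8), (2/1189) = -1, so (2/1189)^3 = -1.
Reached (1/1189) = 1. Collecting the sign flips along the way, the symbol is -1.

-1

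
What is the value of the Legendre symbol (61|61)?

First reduce: 61 ≡ 0 (mod 61).
Top reduces to 0: gcd > 1, so the symbol is 0.

0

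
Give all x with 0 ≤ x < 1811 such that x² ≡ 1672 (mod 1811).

666, 1145

Since 1811 ≡ 3 (mod 4), a square root of 1672 is 1672^((1811+1)/4) = 1672^453 mod 1811.
Repeated squaring: 1672^2≡1211, 1672^4≡1422, 1672^8≡1008, 1672^16≡93, 1672^32≡1405, 1672^64≡35, 1672^128≡1225, 1672^256≡1117 (mod 1811).
1672^453 = 1672^(256+128+64+4+1) ≡ 666 (mod 1811).
Check: 666² = 443556 ≡ 1672 (mod 1811). The two roots are 666 and 1145.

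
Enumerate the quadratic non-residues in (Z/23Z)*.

5, 7, 10, 11, 14, 15, 17, 19, 20, 21, 22

Square k = 1,…,11 (k and 23−k give the same square):
1²=1, 2²=4, 3²=9, 4²=16, 5²≡2, 6²≡13, 7²≡3, 8²≡18, 9²≡12, 10²≡8, 11²≡6 (mod 23).
The residues are {1, 2, 3, 4, 6, 8, 9, 12, 13, 16, 18}; the non-residues are the remaining 11 nonzero classes.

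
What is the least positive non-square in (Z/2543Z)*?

5

(2/2543) = +1, so 2 is a residue.
(3/2543) = +1, so 3 is a residue.
(4/2543) = +1, so 4 is a residue.
(5/2543) = −1, so 5 is the smallest positive non-residue mod 2543.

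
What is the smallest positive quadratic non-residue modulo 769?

(2/769) = +1, so 2 is a residue.
(3/769) = +1, so 3 is a residue.
(4/769) = +1, so 4 is a residue.
(5/769) = +1, so 5 is a residue.
(6/769) = +1, so 6 is a residue.
(7/769) = −1, so 7 is the smallest positive non-residue mod 769.

7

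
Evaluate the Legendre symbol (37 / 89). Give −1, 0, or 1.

Euler's criterion: (37/89) ≡ 37^44 (mod 89).
37^2 ≡ 34 (mod 89)
37^4 ≡ 88 (mod 89)
37^8 ≡ 1 (mod 89)
37^16 ≡ 1 (mod 89)
37^32 ≡ 1 (mod 89)
37^44 = 37^(32+8+4) ≡ 88 (mod 89).
Result is 88 ≡ −1, so (37/89) = −1.

-1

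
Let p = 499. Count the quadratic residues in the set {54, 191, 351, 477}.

2

(54/499) = +1 → QR.
(191/499) = -1 → non-residue.
(351/499) = +1 → QR.
(477/499) = -1 → non-residue.
Total quadratic residues among the 4: 2.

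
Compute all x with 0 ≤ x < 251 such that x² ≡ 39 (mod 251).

87, 164

Since 251 ≡ 3 (mod 4), a square root of 39 is 39^((251+1)/4) = 39^63 mod 251.
Repeated squaring: 39^2≡15, 39^4≡225, 39^8≡174, 39^16≡156, 39^32≡240 (mod 251).
39^63 = 39^(32+16+8+4+2+1) ≡ 164 (mod 251).
Check: 164² = 26896 ≡ 39 (mod 251). The two roots are 87 and 164.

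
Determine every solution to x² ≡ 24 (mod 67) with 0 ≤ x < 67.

15, 52

Since 67 ≡ 3 (mod 4), a square root of 24 is 24^((67+1)/4) = 24^17 mod 67.
Repeated squaring: 24^2≡40, 24^4≡59, 24^8≡64, 24^16≡9 (mod 67).
24^17 = 24^(16+1) ≡ 15 (mod 67).
Check: 15² = 225 ≡ 24 (mod 67). The two roots are 15 and 52.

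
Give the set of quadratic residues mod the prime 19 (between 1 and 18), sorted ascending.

Square k = 1,…,9 (k and 19−k give the same square):
1²=1, 2²=4, 3²=9, 4²=16, 5²≡6, 6²≡17, 7²≡11, 8²≡7, 9²≡5 (mod 19).
So the quadratic residues mod 19 are {1, 4, 5, 6, 7, 9, 11, 16, 17}.

1,4,5,6,7,9,11,16,17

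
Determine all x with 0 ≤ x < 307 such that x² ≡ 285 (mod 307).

63, 244

Since 307 ≡ 3 (mod 4), a square root of 285 is 285^((307+1)/4) = 285^77 mod 307.
Repeated squaring: 285^2≡177, 285^4≡15, 285^8≡225, 285^16≡277, 285^32≡286, 285^64≡134 (mod 307).
285^77 = 285^(64+8+4+1) ≡ 63 (mod 307).
Check: 63² = 3969 ≡ 285 (mod 307). The two roots are 63 and 244.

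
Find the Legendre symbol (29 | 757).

Euler's criterion: (29/757) ≡ 29^378 (mod 757).
29^2 ≡ 84 (mod 757)
29^4 ≡ 243 (mod 757)
29^8 ≡ 3 (mod 757)
29^16 ≡ 9 (mod 757)
29^32 ≡ 81 (mod 757)
29^64 ≡ 505 (mod 757)
29^128 ≡ 673 (mod 757)
29^256 ≡ 243 (mod 757)
29^378 = 29^(256+64+32+16+8+2) ≡ 756 (mod 757).
Result is 756 ≡ −1, so (29/757) = −1.

-1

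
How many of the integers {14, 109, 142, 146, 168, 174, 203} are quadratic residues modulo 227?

2

(14/227) = -1 → non-residue.
(109/227) = +1 → QR.
(142/227) = -1 → non-residue.
(146/227) = -1 → non-residue.
(168/227) = -1 → non-residue.
(174/227) = -1 → non-residue.
(203/227) = +1 → QR.
Total quadratic residues among the 7: 2.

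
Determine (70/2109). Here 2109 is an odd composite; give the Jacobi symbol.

Pull out 2: since 2109 ≡ 5 (mod 8), (2/2109) = -1.
Reciprocity: 35 ≡ 3 and 2109 ≡ 1 (mod 4), so (35/2109) = +(2109/35).
Reduce top mod 35: now compute (9/35).
Reciprocity: 9 ≡ 1 and 35 ≡ 3 (mod 4), so (9/35) = +(35/9).
Reduce top mod 9: now compute (8/9).
Pull out 2^3: since 9 ≡ 1 (mod 8), (2/9) = +1, so (2/9)^3 = +1.
Reached (1/9) = 1. Collecting the sign flips along the way, the symbol is -1.

-1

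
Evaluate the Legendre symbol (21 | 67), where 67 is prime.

Euler's criterion: (21/67) ≡ 21^33 (mod 67).
21^2 ≡ 39 (mod 67)
21^4 ≡ 47 (mod 67)
21^8 ≡ 65 (mod 67)
21^16 ≡ 4 (mod 67)
21^32 ≡ 16 (mod 67)
21^33 = 21^(32+1) ≡ 1 (mod 67).
Result is 1, so (21/67) = 1.

1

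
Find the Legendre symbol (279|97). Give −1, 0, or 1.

1

Euler's criterion: (279/97) ≡ 85^48 (mod 97).
85^2 ≡ 47 (mod 97)
85^4 ≡ 75 (mod 97)
85^8 ≡ 96 (mod 97)
85^16 ≡ 1 (mod 97)
85^32 ≡ 1 (mod 97)
85^48 = 85^(32+16) ≡ 1 (mod 97).
Result is 1, so (279/97) = 1.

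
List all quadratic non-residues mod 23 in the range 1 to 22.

5,7,10,11,14,15,17,19,20,21,22

Square k = 1,…,11 (k and 23−k give the same square):
1²=1, 2²=4, 3²=9, 4²=16, 5²≡2, 6²≡13, 7²≡3, 8²≡18, 9²≡12, 10²≡8, 11²≡6 (mod 23).
The residues are {1, 2, 3, 4, 6, 8, 9, 12, 13, 16, 18}; the non-residues are the remaining 11 nonzero classes.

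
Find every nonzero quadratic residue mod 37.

1 3 4 7 9 10 11 12 16 21 25 26 27 28 30 33 34 36

Square k = 1,…,18 (k and 37−k give the same square):
1²=1, 2²=4, 3²=9, 4²=16, 5²=25, 6²=36, 7²≡12, 8²≡27, 9²≡7, 10²≡26, 11²≡10, 12²≡33, 13²≡21, 14²≡11, 15²≡3, 16²≡34, 17²≡30, 18²≡28 (mod 37).
So the quadratic residues mod 37 are {1, 3, 4, 7, 9, 10, 11, 12, 16, 21, 25, 26, 27, 28, 30, 33, 34, 36}.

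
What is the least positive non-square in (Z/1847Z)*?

(2/1847) = +1, so 2 is a residue.
(3/1847) = +1, so 3 is a residue.
(4/1847) = +1, so 4 is a residue.
(5/1847) = −1, so 5 is the smallest positive non-residue mod 1847.

5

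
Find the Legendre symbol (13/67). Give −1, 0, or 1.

Euler's criterion: (13/67) ≡ 13^33 (mod 67).
13^2 ≡ 35 (mod 67)
13^4 ≡ 19 (mod 67)
13^8 ≡ 26 (mod 67)
13^16 ≡ 6 (mod 67)
13^32 ≡ 36 (mod 67)
13^33 = 13^(32+1) ≡ 66 (mod 67).
Result is 66 ≡ −1, so (13/67) = −1.

-1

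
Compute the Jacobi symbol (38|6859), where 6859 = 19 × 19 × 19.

0

Pull out 2: since 6859 ≡ 3 (mod 8), (2/6859) = -1.
Reciprocity: 19 ≡ 3 and 6859 ≡ 3 (mod 4), so (19/6859) = −(6859/19).
Reduce top mod 19: now compute (0/19).
Top reduces to 0: gcd > 1, so the symbol is 0.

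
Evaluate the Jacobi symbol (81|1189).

1

Reciprocity: 81 ≡ 1 and 1189 ≡ 1 (mod 4), so (81/1189) = +(1189/81).
Reduce top mod 81: now compute (55/81).
Reciprocity: 55 ≡ 3 and 81 ≡ 1 (mod 4), so (55/81) = +(81/55).
Reduce top mod 55: now compute (26/55).
Pull out 2: since 55 ≡ 7 (mod 8), (2/55) = +1.
Reciprocity: 13 ≡ 1 and 55 ≡ 3 (mod 4), so (13/55) = +(55/13).
Reduce top mod 13: now compute (3/13).
Reciprocity: 3 ≡ 3 and 13 ≡ 1 (mod 4), so (3/13) = +(13/3).
Reduce top mod 3: now compute (1/3).
Reached (1/3) = 1. Collecting the sign flips along the way, the symbol is +1.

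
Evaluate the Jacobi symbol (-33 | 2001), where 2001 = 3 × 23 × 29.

First reduce: -33 ≡ 1968 (mod 2001).
Pull out 2^4: since 2001 ≡ 1 (mod 8), (2/2001) = +1, so (2/2001)^4 = +1.
Reciprocity: 123 ≡ 3 and 2001 ≡ 1 (mod 4), so (123/2001) = +(2001/123).
Reduce top mod 123: now compute (33/123).
Reciprocity: 33 ≡ 1 and 123 ≡ 3 (mod 4), so (33/123) = +(123/33).
Reduce top mod 33: now compute (24/33).
Pull out 2^3: since 33 ≡ 1 (mod 8), (2/33) = +1, so (2/33)^3 = +1.
Reciprocity: 3 ≡ 3 and 33 ≡ 1 (mod 4), so (3/33) = +(33/3).
Reduce top mod 3: now compute (0/3).
Top reduces to 0: gcd > 1, so the symbol is 0.

0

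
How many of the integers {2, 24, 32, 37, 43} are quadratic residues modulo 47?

(2/47) = +1 → QR.
(24/47) = +1 → QR.
(32/47) = +1 → QR.
(37/47) = +1 → QR.
(43/47) = -1 → non-residue.
Total quadratic residues among the 5: 4.

4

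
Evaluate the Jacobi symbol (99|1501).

Reciprocity: 99 ≡ 3 and 1501 ≡ 1 (mod 4), so (99/1501) = +(1501/99).
Reduce top mod 99: now compute (16/99).
Pull out 2^4: since 99 ≡ 3 (mod 8), (2/99) = -1, so (2/99)^4 = +1.
Reached (1/99) = 1. Collecting the sign flips along the way, the symbol is +1.

1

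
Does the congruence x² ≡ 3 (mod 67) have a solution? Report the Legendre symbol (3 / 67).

-1

Reciprocity: 3 ≡ 3 and 67 ≡ 3 (mod 4), so (3/67) = −(67/3).
Reduce top mod 3: now compute (1/3).
Reached (1/3) = 1. Collecting the sign flips along the way, the symbol is -1.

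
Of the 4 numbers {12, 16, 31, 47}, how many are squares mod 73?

2

(12/73) = +1 → QR.
(16/73) = +1 → QR.
(31/73) = -1 → non-residue.
(47/73) = -1 → non-residue.
Total quadratic residues among the 4: 2.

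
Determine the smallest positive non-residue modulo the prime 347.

2

(2/347) = −1, so 2 is the smallest positive non-residue mod 347.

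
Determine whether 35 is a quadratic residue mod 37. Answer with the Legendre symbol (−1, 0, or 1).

-1

Euler's criterion: (35/37) ≡ 35^18 (mod 37).
35^2 ≡ 4 (mod 37)
35^4 ≡ 16 (mod 37)
35^8 ≡ 34 (mod 37)
35^16 ≡ 9 (mod 37)
35^18 = 35^(16+2) ≡ 36 (mod 37).
Result is 36 ≡ −1, so (35/37) = −1.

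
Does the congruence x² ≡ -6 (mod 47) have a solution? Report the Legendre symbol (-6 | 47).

-1

First reduce: -6 ≡ 41 (mod 47).
Reciprocity: 41 ≡ 1 and 47 ≡ 3 (mod 4), so (41/47) = +(47/41).
Reduce top mod 41: now compute (6/41).
Pull out 2: since 41 ≡ 1 (mod 8), (2/41) = +1.
Reciprocity: 3 ≡ 3 and 41 ≡ 1 (mod 4), so (3/41) = +(41/3).
Reduce top mod 3: now compute (2/3).
Pull out 2: since 3 ≡ 3 (mod 8), (2/3) = -1.
Reached (1/3) = 1. Collecting the sign flips along the way, the symbol is -1.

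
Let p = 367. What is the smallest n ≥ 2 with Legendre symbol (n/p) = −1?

3

(2/367) = +1, so 2 is a residue.
(3/367) = −1, so 3 is the smallest positive non-residue mod 367.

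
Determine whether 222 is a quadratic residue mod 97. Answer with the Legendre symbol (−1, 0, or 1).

-1

Euler's criterion: (222/97) ≡ 28^48 (mod 97).
28^2 ≡ 8 (mod 97)
28^4 ≡ 64 (mod 97)
28^8 ≡ 22 (mod 97)
28^16 ≡ 96 (mod 97)
28^32 ≡ 1 (mod 97)
28^48 = 28^(32+16) ≡ 96 (mod 97).
Result is 96 ≡ −1, so (222/97) = −1.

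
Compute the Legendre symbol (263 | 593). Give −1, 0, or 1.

-1

Reciprocity: 263 ≡ 3 and 593 ≡ 1 (mod 4), so (263/593) = +(593/263).
Reduce top mod 263: now compute (67/263).
Reciprocity: 67 ≡ 3 and 263 ≡ 3 (mod 4), so (67/263) = −(263/67).
Reduce top mod 67: now compute (62/67).
Pull out 2: since 67 ≡ 3 (mod 8), (2/67) = -1.
Reciprocity: 31 ≡ 3 and 67 ≡ 3 (mod 4), so (31/67) = −(67/31).
Reduce top mod 31: now compute (5/31).
Reciprocity: 5 ≡ 1 and 31 ≡ 3 (mod 4), so (5/31) = +(31/5).
Reduce top mod 5: now compute (1/5).
Reached (1/5) = 1. Collecting the sign flips along the way, the symbol is -1.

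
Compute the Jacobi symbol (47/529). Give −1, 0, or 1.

1

Reciprocity: 47 ≡ 3 and 529 ≡ 1 (mod 4), so (47/529) = +(529/47).
Reduce top mod 47: now compute (12/47).
Pull out 2^2: since 47 ≡ 7 (mod 8), (2/47) = +1, so (2/47)^2 = +1.
Reciprocity: 3 ≡ 3 and 47 ≡ 3 (mod 4), so (3/47) = −(47/3).
Reduce top mod 3: now compute (2/3).
Pull out 2: since 3 ≡ 3 (mod 8), (2/3) = -1.
Reached (1/3) = 1. Collecting the sign flips along the way, the symbol is +1.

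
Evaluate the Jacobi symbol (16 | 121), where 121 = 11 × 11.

1

Pull out 2^4: since 121 ≡ 1 (mod 8), (2/121) = +1, so (2/121)^4 = +1.
Reached (1/121) = 1. Collecting the sign flips along the way, the symbol is +1.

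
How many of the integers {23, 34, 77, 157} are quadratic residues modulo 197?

3

(23/197) = +1 → QR.
(34/197) = +1 → QR.
(77/197) = -1 → non-residue.
(157/197) = +1 → QR.
Total quadratic residues among the 4: 3.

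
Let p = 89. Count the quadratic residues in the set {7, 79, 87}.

2

(7/89) = -1 → non-residue.
(79/89) = +1 → QR.
(87/89) = +1 → QR.
Total quadratic residues among the 3: 2.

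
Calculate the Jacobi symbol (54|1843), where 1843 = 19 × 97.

Pull out 2: since 1843 ≡ 3 (mod 8), (2/1843) = -1.
Reciprocity: 27 ≡ 3 and 1843 ≡ 3 (mod 4), so (27/1843) = −(1843/27).
Reduce top mod 27: now compute (7/27).
Reciprocity: 7 ≡ 3 and 27 ≡ 3 (mod 4), so (7/27) = −(27/7).
Reduce top mod 7: now compute (6/7).
Pull out 2: since 7 ≡ 7 (mod 8), (2/7) = +1.
Reciprocity: 3 ≡ 3 and 7 ≡ 3 (mod 4), so (3/7) = −(7/3).
Reduce top mod 3: now compute (1/3).
Reached (1/3) = 1. Collecting the sign flips along the way, the symbol is +1.

1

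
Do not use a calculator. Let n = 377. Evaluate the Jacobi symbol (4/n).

Pull out 2^2: since 377 ≡ 1 (mod 8), (2/377) = +1, so (2/377)^2 = +1.
Reached (1/377) = 1. Collecting the sign flips along the way, the symbol is +1.

1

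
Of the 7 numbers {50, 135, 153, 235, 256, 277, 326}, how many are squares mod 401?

(50/401) = +1 → QR.
(135/401) = -1 → non-residue.
(153/401) = -1 → non-residue.
(235/401) = +1 → QR.
(256/401) = +1 → QR.
(277/401) = -1 → non-residue.
(326/401) = -1 → non-residue.
Total quadratic residues among the 7: 3.

3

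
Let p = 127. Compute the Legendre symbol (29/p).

Reciprocity: 29 ≡ 1 and 127 ≡ 3 (mod 4), so (29/127) = +(127/29).
Reduce top mod 29: now compute (11/29).
Reciprocity: 11 ≡ 3 and 29 ≡ 1 (mod 4), so (11/29) = +(29/11).
Reduce top mod 11: now compute (7/11).
Reciprocity: 7 ≡ 3 and 11 ≡ 3 (mod 4), so (7/11) = −(11/7).
Reduce top mod 7: now compute (4/7).
Pull out 2^2: since 7 ≡ 7 (mod 8), (2/7) = +1, so (2/7)^2 = +1.
Reached (1/7) = 1. Collecting the sign flips along the way, the symbol is -1.

-1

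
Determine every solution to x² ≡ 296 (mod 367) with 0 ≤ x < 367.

Since 367 ≡ 3 (mod 4), a square root of 296 is 296^((367+1)/4) = 296^92 mod 367.
Repeated squaring: 296^2≡270, 296^4≡234, 296^8≡73, 296^16≡191, 296^32≡148, 296^64≡251 (mod 367).
296^92 = 296^(64+16+8+4) ≡ 325 (mod 367).
Check: 325² = 105625 ≡ 296 (mod 367). The two roots are 42 and 325.

42, 325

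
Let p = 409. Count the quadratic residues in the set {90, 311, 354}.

2

(90/409) = +1 → QR.
(311/409) = +1 → QR.
(354/409) = -1 → non-residue.
Total quadratic residues among the 3: 2.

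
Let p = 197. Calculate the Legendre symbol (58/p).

Pull out 2: since 197 ≡ 5 (mod 8), (2/197) = -1.
Reciprocity: 29 ≡ 1 and 197 ≡ 1 (mod 4), so (29/197) = +(197/29).
Reduce top mod 29: now compute (23/29).
Reciprocity: 23 ≡ 3 and 29 ≡ 1 (mod 4), so (23/29) = +(29/23).
Reduce top mod 23: now compute (6/23).
Pull out 2: since 23 ≡ 7 (mod 8), (2/23) = +1.
Reciprocity: 3 ≡ 3 and 23 ≡ 3 (mod 4), so (3/23) = −(23/3).
Reduce top mod 3: now compute (2/3).
Pull out 2: since 3 ≡ 3 (mod 8), (2/3) = -1.
Reached (1/3) = 1. Collecting the sign flips along the way, the symbol is -1.

-1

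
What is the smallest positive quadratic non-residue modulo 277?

(2/277) = −1, so 2 is the smallest positive non-residue mod 277.

2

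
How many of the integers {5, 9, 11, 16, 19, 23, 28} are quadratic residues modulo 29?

(5/29) = +1 → QR.
(9/29) = +1 → QR.
(11/29) = -1 → non-residue.
(16/29) = +1 → QR.
(19/29) = -1 → non-residue.
(23/29) = +1 → QR.
(28/29) = +1 → QR.
Total quadratic residues among the 7: 5.

5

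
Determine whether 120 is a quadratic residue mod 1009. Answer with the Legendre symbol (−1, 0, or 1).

1

Euler's criterion: (120/1009) ≡ 120^504 (mod 1009).
120^2 ≡ 274 (mod 1009)
120^4 ≡ 410 (mod 1009)
120^8 ≡ 606 (mod 1009)
120^16 ≡ 969 (mod 1009)
120^32 ≡ 591 (mod 1009)
120^64 ≡ 167 (mod 1009)
120^128 ≡ 646 (mod 1009)
120^256 ≡ 599 (mod 1009)
120^504 = 120^(256+128+64+32+16+8) ≡ 1 (mod 1009).
Result is 1, so (120/1009) = 1.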